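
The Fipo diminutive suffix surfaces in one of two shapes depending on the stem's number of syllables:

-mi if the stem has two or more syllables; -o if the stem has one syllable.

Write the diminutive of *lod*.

lodo

With one syllable, *lod* takes -o → *lodo*.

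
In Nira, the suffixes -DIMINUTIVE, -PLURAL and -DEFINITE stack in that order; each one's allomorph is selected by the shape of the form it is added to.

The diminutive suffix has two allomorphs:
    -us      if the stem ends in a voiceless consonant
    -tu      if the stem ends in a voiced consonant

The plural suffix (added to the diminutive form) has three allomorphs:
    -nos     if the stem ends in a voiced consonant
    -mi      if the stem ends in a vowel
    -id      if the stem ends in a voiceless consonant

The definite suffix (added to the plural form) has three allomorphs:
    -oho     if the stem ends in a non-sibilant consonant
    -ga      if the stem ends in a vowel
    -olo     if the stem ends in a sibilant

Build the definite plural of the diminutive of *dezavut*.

dezavutusidoho

*dezavut* — final consonant /t/ (voiceless) → -us → *dezavutus*.
The final sound of the diminutive form *dezavutus* is /s/, which is a voiceless consonant, so the plural suffix is -id, giving *dezavutusid*.
The final sound of the plural form *dezavutusid* is /d/, which is a non-sibilant consonant, so the definite suffix is -oho, giving *dezavutusidoho*.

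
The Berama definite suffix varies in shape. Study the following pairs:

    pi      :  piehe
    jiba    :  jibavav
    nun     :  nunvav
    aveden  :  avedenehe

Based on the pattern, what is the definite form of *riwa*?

The alternation tracks the last vowel of the stem — -ehe when the last vowel of the stem is a front vowel (*pi*, *aveden*); -vav when the last vowel of the stem is a back vowel (*jiba*, *nun*).
Since the last vowel of *riwa* is /a/ (a back vowel), it takes -vav, giving *riwavav*.

riwavav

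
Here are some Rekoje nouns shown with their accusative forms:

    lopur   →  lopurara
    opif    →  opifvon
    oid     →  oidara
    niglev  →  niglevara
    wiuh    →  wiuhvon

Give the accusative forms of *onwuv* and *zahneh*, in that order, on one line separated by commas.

The suffix is conditioned by the final consonant: -von when the stem ends in a voiceless consonant (*opif*, *wiuh*); -ara when the stem ends in a voiced consonant (*lopur*, *oid*, *niglev*).
The final consonant of *onwuv* is /v/, which is voiced, so the suffix is -ara, giving *onwuvara*.
*zahneh* — final consonant /h/ (voiceless) → -von → *zahnehvon*.

onwuvara, zahnehvon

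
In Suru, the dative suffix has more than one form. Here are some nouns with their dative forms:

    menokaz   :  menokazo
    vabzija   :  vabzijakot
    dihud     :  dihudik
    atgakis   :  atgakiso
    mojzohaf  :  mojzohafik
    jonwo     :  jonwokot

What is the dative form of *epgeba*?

epgebakot

The pattern is sibilance of the final sound: -o when the stem ends in a sibilant (*menokaz*, *atgakis*); -ik when the stem ends in a non-sibilant consonant (*dihud*, *mojzohaf*); -kot when the stem ends in a vowel (*vabzija*, *jonwo*).
*epgeba*: final sound = /a/, a vowel → -kot → *epgebakot*.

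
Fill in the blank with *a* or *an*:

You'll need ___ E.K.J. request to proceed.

an

The indefinite article is chosen by the initial *sound* of the following word, not its spelling.
The initialism *E.K.J.* is read letter by letter; the first letter, E, is pronounced /iː/, which begins with a vowel sound.
So the article is *an*: You'll need an E.K.J. request to proceed.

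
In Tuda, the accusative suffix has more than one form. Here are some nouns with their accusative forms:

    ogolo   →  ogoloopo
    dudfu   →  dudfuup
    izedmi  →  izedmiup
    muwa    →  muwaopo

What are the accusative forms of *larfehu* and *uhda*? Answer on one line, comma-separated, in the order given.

The suffix is conditioned by the last vowel: -up when the last vowel of the stem is a high vowel (*dudfu*, *izedmi*); -opo when the last vowel of the stem is a non-high vowel (*ogolo*, *muwa*).
*larfehu*: last vowel = /u/, a high vowel → -up → *larfehuup*.
*uhda*: last vowel = /a/, a non-high vowel → -opo → *uhdaopo*.

larfehuup, uhdaopo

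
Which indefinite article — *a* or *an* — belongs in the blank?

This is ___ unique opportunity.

a

The indefinite article is chosen by the initial *sound* of the following word, not its spelling.
*unique* begins with the sound /juː/ (u pronounced /juː/) — a consonant sound.
So the article is *a*: This is a unique opportunity.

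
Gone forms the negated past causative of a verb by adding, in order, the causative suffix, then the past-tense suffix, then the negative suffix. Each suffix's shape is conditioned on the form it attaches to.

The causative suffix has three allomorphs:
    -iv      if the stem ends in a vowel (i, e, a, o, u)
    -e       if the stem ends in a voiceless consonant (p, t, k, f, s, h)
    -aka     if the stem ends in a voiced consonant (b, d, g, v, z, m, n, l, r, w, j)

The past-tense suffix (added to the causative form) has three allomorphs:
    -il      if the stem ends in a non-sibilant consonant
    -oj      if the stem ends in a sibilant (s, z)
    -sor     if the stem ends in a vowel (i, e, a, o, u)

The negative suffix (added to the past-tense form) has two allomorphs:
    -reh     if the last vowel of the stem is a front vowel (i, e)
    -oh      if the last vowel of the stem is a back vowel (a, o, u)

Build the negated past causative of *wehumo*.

The final sound of *wehumo* is /o/, which is a vowel, so the causative suffix is -iv, giving *wehumoiv*.
The final sound of the causative form *wehumoiv* is /v/, which is a non-sibilant consonant, so the past-tense suffix is -il, giving *wehumoivil*.
The past-tense form *wehumoivil* — last vowel /i/ (a front vowel) → -reh → *wehumoivilreh*.

wehumoivilreh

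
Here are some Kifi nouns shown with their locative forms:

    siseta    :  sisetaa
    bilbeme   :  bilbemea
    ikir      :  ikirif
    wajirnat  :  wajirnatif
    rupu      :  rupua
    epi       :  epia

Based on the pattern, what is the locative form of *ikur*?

ikurif

The pattern is consonant vs. vowel: -if when the stem ends in a consonant (*ikir*, *wajirnat*); -a when the stem ends in a vowel (*siseta*, *bilbeme*, *rupu*, *epi*).
The final sound of *ikur* is /r/, which is a consonant, so the suffix is -if, giving *ikurif*.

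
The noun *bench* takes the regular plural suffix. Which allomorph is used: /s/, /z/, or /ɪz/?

/ɪz/

The stem *bench* ends in a sibilant (/s, z, ʃ, ʒ, tʃ, dʒ/).
The plural suffix surfaces as /ɪz/ after sibilants, /s/ after other voiceless consonants, and /z/ after other voiced sounds.
So the plural -s on *bench* is pronounced /ɪz/.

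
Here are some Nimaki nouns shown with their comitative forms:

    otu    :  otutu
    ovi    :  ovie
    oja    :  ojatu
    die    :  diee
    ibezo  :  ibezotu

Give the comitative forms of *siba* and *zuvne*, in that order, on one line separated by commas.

sibatu, zuvnee

Looking at the last vowel of each stem: -e when the last vowel of the stem is a front vowel (*ovi*, *die*); -tu when the last vowel of the stem is a back vowel (*otu*, *oja*, *ibezo*).
The last vowel of *siba* is /a/, which is a back vowel, so the suffix is -tu, giving *sibatu*.
*zuvne* — last vowel /e/ (a front vowel) → -e → *zuvnee*.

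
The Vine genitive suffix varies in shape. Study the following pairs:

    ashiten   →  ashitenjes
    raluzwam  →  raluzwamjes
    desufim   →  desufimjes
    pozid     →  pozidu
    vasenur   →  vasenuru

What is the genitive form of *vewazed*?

Looking at the final consonant of each stem: -jes when the stem ends in a nasal (*ashiten*, *raluzwam*, *desufim*); -u when the stem ends in a non-nasal consonant (*pozid*, *vasenur*).
*vewazed* — final consonant /d/ (non-nasal) → -u → *vewazedu*.

vewazedu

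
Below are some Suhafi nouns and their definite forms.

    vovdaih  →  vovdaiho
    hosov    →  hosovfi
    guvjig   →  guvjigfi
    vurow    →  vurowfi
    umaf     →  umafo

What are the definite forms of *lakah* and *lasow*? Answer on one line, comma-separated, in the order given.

lakaho, lasowfi

Looking at the final consonant of each stem: -o when the stem ends in a voiceless consonant (*vovdaih*, *umaf*); -fi when the stem ends in a voiced consonant (*hosov*, *guvjig*, *vurow*).
*lakah*: final consonant = /h/, voiceless → -o → *lakaho*.
The final consonant of *lasow* is /w/, which is voiced, so the suffix is -fi, giving *lasowfi*.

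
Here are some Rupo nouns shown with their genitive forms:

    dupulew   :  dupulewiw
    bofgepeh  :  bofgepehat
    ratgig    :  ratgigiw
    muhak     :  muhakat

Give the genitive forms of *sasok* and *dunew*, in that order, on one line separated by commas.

sasokat, dunewiw

The suffix is conditioned by the final consonant: -at when the stem ends in a voiceless consonant (*bofgepeh*, *muhak*); -iw when the stem ends in a voiced consonant (*dupulew*, *ratgig*).
*sasok* — final consonant /k/ (voiceless) → -at → *sasokat*.
The final consonant of *dunew* is /w/, which is voiced, so the suffix is -iw, giving *dunewiw*.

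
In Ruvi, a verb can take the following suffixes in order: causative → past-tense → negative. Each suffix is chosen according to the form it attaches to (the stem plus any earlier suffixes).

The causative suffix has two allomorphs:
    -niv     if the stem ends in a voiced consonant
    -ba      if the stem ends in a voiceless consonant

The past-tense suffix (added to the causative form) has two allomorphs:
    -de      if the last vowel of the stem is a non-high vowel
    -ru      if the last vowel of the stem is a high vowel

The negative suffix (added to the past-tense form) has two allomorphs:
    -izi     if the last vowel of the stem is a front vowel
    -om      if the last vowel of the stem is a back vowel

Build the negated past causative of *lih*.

lihbadeizi

Since the final consonant of *lih* is /h/ (voiceless), it takes -ba, giving *lihba*.
The causative form *lihba* — last vowel /a/ (a non-high vowel) → -de → *lihbade*.
The past-tense form *lihbade*: last vowel = /e/, a front vowel → -izi → *lihbadeizi*.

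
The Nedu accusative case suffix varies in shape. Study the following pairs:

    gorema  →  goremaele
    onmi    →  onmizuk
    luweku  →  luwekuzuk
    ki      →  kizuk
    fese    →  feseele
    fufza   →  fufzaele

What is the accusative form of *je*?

jeele

The suffix is conditioned by the last vowel: -zuk when the last vowel of the stem is a high vowel (*onmi*, *luweku*, *ki*); -ele when the last vowel of the stem is a non-high vowel (*gorema*, *fese*, *fufza*).
*je* — last vowel /e/ (a non-high vowel) → -ele → *jeele*.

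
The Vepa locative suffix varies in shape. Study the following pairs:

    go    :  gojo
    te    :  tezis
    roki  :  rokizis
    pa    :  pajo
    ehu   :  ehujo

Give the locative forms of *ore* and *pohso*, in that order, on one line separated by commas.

orezis, pohsojo

The alternation tracks the last vowel of the stem — -zis when the last vowel of the stem is a front vowel (*te*, *roki*); -jo when the last vowel of the stem is a back vowel (*go*, *pa*, *ehu*).
Since the last vowel of *ore* is /e/ (a front vowel), it takes -zis, giving *orezis*.
*pohso* — last vowel /o/ (a back vowel) → -jo → *pohsojo*.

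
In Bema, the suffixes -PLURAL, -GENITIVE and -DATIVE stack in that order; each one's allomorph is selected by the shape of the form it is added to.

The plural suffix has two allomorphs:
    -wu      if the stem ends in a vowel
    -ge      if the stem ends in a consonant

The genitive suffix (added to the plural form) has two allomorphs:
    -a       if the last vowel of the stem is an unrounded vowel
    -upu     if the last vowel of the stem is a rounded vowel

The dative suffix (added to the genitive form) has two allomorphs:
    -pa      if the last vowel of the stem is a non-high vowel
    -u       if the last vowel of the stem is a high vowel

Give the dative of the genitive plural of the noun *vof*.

vofgeapa

*vof*: final sound = /f/, a consonant → -ge → *vofge*.
Since the last vowel of the plural form *vofge* is /e/ (an unrounded vowel), it takes -a, giving *vofgea*.
The genitive form *vofgea*: last vowel = /a/, a non-high vowel → -pa → *vofgeapa*.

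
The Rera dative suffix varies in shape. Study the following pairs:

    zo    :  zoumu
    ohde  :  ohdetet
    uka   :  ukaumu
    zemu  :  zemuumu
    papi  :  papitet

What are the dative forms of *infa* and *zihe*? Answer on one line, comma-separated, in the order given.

The alternation tracks the last vowel of the stem — -tet when the last vowel of the stem is a front vowel (*ohde*, *papi*); -umu when the last vowel of the stem is a back vowel (*zo*, *uka*, *zemu*).
Since the last vowel of *infa* is /a/ (a back vowel), it takes -umu, giving *infaumu*.
*zihe*: last vowel = /e/, a front vowel → -tet → *zihetet*.

infaumu, zihetet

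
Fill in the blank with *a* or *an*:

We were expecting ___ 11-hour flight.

The indefinite article is chosen by the initial *sound* of the following word, not its spelling.
The number *11* is spoken "eleven", beginning with /ɪˈlɛvən/ — a vowel sound.
So the article is *an*: We were expecting an 11-hour flight.

an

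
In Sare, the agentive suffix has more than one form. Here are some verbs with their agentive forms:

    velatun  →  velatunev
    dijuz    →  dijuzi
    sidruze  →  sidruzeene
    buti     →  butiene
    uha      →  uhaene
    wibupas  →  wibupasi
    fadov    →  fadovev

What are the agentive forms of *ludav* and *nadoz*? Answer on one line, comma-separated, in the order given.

ludavev, nadozi

The alternation tracks the final sound of the stem — -i when the stem ends in a sibilant (*dijuz*, *wibupas*); -ev when the stem ends in a non-sibilant consonant (*velatun*, *fadov*); -ene when the stem ends in a vowel (*sidruze*, *buti*, *uha*).
The final sound of *ludav* is /v/, which is a non-sibilant consonant, so the suffix is -ev, giving *ludavev*.
Since the final sound of *nadoz* is /z/ (a sibilant), it takes -i, giving *nadozi*.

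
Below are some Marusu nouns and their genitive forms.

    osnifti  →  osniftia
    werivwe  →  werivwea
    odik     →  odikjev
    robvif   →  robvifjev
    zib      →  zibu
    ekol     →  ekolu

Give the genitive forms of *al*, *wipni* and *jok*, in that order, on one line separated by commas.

alu, wipnia, jokjev

The alternation tracks the final sound of the stem — -jev when the stem ends in a voiceless consonant (*odik*, *robvif*); -u when the stem ends in a voiced consonant (*zib*, *ekol*); -a when the stem ends in a vowel (*osnifti*, *werivwe*).
*al* — final sound /l/ (a voiced consonant) → -u → *alu*.
*wipni* — final sound /i/ (a vowel) → -a → *wipnia*.
*jok*: final sound = /k/, a voiceless consonant → -jev → *jokjev*.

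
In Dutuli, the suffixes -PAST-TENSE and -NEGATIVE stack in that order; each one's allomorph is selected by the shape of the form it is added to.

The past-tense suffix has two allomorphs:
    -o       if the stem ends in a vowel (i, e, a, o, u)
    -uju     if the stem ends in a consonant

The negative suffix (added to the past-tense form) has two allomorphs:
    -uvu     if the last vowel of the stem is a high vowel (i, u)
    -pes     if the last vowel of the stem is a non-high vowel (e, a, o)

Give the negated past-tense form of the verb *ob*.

The final sound of *ob* is /b/, which is a consonant, so the past-tense suffix is -uju, giving *obuju*.
The last vowel of the past-tense form *obuju* is /u/, which is a high vowel, so the negative suffix is -uvu, giving *obujuuvu*.

obujuuvu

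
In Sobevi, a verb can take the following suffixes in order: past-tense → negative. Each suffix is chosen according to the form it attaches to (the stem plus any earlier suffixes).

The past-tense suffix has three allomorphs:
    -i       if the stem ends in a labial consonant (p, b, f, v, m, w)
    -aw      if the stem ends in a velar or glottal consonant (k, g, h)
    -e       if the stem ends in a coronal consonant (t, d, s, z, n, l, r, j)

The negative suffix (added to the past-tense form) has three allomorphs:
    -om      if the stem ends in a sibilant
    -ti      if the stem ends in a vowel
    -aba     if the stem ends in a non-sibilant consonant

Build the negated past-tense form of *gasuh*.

Since the final consonant of *gasuh* is /h/ (velar/glottal), it takes -aw, giving *gasuhaw*.
The past-tense form *gasuhaw*: final sound = /w/, a non-sibilant consonant → -aba → *gasuhawaba*.

gasuhawaba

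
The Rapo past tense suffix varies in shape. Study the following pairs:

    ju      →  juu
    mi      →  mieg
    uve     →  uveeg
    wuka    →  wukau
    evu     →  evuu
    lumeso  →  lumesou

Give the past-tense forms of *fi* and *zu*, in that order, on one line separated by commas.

fieg, zuu

The alternation tracks the last vowel of the stem — -eg when the last vowel of the stem is a front vowel (*mi*, *uve*); -u when the last vowel of the stem is a back vowel (*ju*, *wuka*, *evu*, *lumeso*).
*fi*: last vowel = /i/, a front vowel → -eg → *fieg*.
The last vowel of *zu* is /u/, which is a back vowel, so the suffix is -u, giving *zuu*.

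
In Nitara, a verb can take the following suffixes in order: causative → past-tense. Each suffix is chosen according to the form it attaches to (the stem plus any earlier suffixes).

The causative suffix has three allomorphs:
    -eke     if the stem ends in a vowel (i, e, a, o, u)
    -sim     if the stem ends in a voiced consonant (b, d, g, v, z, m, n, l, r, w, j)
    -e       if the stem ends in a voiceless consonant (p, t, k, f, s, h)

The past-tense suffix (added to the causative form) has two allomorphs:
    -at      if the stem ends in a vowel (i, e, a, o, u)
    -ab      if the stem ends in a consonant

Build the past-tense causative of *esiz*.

esizsimab

The final sound of *esiz* is /z/, which is a voiced consonant, so the causative suffix is -sim, giving *esizsim*.
The final sound of the causative form *esizsim* is /m/, which is a consonant, so the past-tense suffix is -ab, giving *esizsimab*.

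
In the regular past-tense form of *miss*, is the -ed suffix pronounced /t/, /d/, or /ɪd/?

/t/

The stem *miss* ends in a voiceless consonant other than /t/.
The -ed suffix is realized as /ɪd/ after /t, d/; as /t/ after other voiceless consonants; and as /d/ after other voiced sounds.
So -ed on *miss* is pronounced /t/.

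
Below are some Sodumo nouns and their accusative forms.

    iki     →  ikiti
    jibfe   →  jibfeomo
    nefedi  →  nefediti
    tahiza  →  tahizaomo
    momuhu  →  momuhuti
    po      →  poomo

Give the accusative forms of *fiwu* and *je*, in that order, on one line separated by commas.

Looking at the last vowel of each stem: -ti when the last vowel of the stem is a high vowel (*iki*, *nefedi*, *momuhu*); -omo when the last vowel of the stem is a non-high vowel (*jibfe*, *tahiza*, *po*).
Since the last vowel of *fiwu* is /u/ (a high vowel), it takes -ti, giving *fiwuti*.
Since the last vowel of *je* is /e/ (a non-high vowel), it takes -omo, giving *jeomo*.

fiwuti, jeomo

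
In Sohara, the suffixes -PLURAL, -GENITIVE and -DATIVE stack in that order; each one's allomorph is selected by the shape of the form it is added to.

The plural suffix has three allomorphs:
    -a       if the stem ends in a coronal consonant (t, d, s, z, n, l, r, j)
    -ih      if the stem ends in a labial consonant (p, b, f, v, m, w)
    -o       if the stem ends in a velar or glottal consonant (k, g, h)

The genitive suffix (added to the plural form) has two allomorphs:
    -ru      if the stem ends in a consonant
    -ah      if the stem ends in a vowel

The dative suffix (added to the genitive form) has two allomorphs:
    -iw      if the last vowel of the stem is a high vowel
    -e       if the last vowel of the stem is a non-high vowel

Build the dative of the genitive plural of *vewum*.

The final consonant of *vewum* is /m/, which is labial, so the plural suffix is -ih, giving *vewumih*.
The plural form *vewumih*: final sound = /h/, a consonant → -ru → *vewumihru*.
The genitive form *vewumihru*: last vowel = /u/, a high vowel → -iw → *vewumihruiw*.

vewumihruiw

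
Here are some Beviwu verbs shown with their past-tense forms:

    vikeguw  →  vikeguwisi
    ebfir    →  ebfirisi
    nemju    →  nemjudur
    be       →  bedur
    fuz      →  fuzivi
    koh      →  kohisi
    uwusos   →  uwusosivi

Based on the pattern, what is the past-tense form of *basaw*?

The suffix is conditioned by the final sound: -ivi when the stem ends in a sibilant (*fuz*, *uwusos*); -isi when the stem ends in a non-sibilant consonant (*vikeguw*, *ebfir*, *koh*); -dur when the stem ends in a vowel (*nemju*, *be*).
Since the final sound of *basaw* is /w/ (a non-sibilant consonant), it takes -isi, giving *basawisi*.

basawisi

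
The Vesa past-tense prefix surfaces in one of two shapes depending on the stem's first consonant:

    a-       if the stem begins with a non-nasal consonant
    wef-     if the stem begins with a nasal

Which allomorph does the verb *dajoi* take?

a-

The first consonant of *dajoi* is /d/, which is non-nasal, so the prefix is a-.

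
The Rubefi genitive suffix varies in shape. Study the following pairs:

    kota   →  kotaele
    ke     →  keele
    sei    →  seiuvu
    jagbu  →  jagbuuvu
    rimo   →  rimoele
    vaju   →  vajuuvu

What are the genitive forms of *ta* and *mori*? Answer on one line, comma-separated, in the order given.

taele, moriuvu

The alternation tracks the last vowel of the stem — -uvu when the last vowel of the stem is a high vowel (*sei*, *jagbu*, *vaju*); -ele when the last vowel of the stem is a non-high vowel (*kota*, *ke*, *rimo*).
Since the last vowel of *ta* is /a/ (a non-high vowel), it takes -ele, giving *taele*.
The last vowel of *mori* is /i/, which is a high vowel, so the suffix is -uvu, giving *moriuvu*.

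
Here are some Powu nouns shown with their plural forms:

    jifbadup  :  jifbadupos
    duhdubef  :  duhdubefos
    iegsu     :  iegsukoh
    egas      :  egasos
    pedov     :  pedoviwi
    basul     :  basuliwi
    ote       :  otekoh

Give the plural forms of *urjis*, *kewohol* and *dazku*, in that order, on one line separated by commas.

Looking at the final sound of each stem: -os when the stem ends in a voiceless consonant (*jifbadup*, *duhdubef*, *egas*); -iwi when the stem ends in a voiced consonant (*pedov*, *basul*); -koh when the stem ends in a vowel (*iegsu*, *ote*).
The final sound of *urjis* is /s/, which is a voiceless consonant, so the suffix is -os, giving *urjisos*.
The final sound of *kewohol* is /l/, which is a voiced consonant, so the suffix is -iwi, giving *kewoholiwi*.
Since the final sound of *dazku* is /u/ (a vowel), it takes -koh, giving *dazkukoh*.

urjisos, kewoholiwi, dazkukoh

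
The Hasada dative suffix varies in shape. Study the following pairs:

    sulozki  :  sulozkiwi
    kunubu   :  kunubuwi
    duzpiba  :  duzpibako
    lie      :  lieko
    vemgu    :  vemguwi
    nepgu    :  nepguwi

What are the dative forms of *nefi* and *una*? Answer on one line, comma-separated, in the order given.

The alternation tracks the last vowel of the stem — -wi when the last vowel of the stem is a high vowel (*sulozki*, *kunubu*, *vemgu*, *nepgu*); -ko when the last vowel of the stem is a non-high vowel (*duzpiba*, *lie*).
*nefi* — last vowel /i/ (a high vowel) → -wi → *nefiwi*.
*una* — last vowel /a/ (a non-high vowel) → -ko → *unako*.

nefiwi, unako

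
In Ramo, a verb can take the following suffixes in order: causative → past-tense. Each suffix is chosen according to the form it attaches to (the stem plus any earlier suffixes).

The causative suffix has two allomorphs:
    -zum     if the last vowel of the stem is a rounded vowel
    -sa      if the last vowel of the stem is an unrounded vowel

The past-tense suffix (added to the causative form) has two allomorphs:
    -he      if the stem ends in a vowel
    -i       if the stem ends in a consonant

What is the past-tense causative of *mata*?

*mata*: last vowel = /a/, an unrounded vowel → -sa → *matasa*.
The causative form *matasa* — final sound /a/ (a vowel) → -he → *matasahe*.

matasahe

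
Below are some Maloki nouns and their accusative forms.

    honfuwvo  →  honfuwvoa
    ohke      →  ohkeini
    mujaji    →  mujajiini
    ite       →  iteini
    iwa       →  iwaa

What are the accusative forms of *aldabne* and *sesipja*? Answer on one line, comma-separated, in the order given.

Looking at the last vowel of each stem: -ini when the last vowel of the stem is a front vowel (*ohke*, *mujaji*, *ite*); -a when the last vowel of the stem is a back vowel (*honfuwvo*, *iwa*).
The last vowel of *aldabne* is /e/, which is a front vowel, so the suffix is -ini, giving *aldabneini*.
*sesipja* — last vowel /a/ (a back vowel) → -a → *sesipjaa*.

aldabneini, sesipjaa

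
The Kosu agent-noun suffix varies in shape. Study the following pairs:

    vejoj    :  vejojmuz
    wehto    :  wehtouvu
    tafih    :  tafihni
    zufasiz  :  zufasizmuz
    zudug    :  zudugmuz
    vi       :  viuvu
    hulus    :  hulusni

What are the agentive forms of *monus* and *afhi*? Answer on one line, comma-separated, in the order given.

The pattern is voicing of the final sound: -ni when the stem ends in a voiceless consonant (*tafih*, *hulus*); -muz when the stem ends in a voiced consonant (*vejoj*, *zufasiz*, *zudug*); -uvu when the stem ends in a vowel (*wehto*, *vi*).
Since the final sound of *monus* is /s/ (a voiceless consonant), it takes -ni, giving *monusni*.
*afhi*: final sound = /i/, a vowel → -uvu → *afhiuvu*.

monusni, afhiuvu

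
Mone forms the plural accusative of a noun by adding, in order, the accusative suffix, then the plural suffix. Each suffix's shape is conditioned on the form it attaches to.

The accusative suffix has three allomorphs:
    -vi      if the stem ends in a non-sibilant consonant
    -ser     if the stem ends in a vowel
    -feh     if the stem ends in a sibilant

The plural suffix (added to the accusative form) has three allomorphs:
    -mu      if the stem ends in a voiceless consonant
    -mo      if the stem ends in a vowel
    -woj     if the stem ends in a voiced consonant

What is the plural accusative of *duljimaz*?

duljimazfehmu

*duljimaz*: final sound = /z/, a sibilant → -feh → *duljimazfeh*.
The accusative form *duljimazfeh*: final sound = /h/, a voiceless consonant → -mu → *duljimazfehmu*.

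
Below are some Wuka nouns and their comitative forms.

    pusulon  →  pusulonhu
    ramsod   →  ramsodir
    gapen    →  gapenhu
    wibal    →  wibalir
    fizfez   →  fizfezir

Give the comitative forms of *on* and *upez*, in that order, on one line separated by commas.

The pattern is nasality of the final consonant: -hu when the stem ends in a nasal (*pusulon*, *gapen*); -ir when the stem ends in a non-nasal consonant (*ramsod*, *wibal*, *fizfez*).
The final consonant of *on* is /n/, which is a nasal, so the suffix is -hu, giving *onhu*.
Since the final consonant of *upez* is /z/ (non-nasal), it takes -ir, giving *upezir*.

onhu, upezir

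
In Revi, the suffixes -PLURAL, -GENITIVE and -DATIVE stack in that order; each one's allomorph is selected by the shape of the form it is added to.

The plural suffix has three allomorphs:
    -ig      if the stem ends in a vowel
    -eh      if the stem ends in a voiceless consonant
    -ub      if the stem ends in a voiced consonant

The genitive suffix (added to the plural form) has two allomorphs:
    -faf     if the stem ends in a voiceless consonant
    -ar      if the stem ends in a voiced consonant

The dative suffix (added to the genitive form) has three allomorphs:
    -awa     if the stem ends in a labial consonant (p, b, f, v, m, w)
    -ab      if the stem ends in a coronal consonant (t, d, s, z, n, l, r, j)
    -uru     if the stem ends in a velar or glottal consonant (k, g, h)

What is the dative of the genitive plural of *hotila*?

hotilaigarab

*hotila* — final sound /a/ (a vowel) → -ig → *hotilaig*.
Since the final consonant of the plural form *hotilaig* is /g/ (voiced), it takes -ar, giving *hotilaigar*.
The final consonant of the genitive form *hotilaigar* is /r/, which is coronal, so the dative suffix is -ab, giving *hotilaigarab*.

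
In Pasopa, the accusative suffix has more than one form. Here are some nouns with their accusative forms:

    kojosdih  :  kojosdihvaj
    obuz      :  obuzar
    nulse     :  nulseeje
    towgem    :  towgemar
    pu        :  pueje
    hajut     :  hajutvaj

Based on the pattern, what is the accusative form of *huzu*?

huzueje

Looking at the final sound of each stem: -vaj when the stem ends in a voiceless consonant (*kojosdih*, *hajut*); -ar when the stem ends in a voiced consonant (*obuz*, *towgem*); -eje when the stem ends in a vowel (*nulse*, *pu*).
*huzu*: final sound = /u/, a vowel → -eje → *huzueje*.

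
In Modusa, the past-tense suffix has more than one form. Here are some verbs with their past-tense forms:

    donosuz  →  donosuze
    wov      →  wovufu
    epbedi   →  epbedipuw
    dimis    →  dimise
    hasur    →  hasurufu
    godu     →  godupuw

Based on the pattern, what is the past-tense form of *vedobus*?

vedobuse

The alternation tracks the final sound of the stem — -e when the stem ends in a sibilant (*donosuz*, *dimis*); -ufu when the stem ends in a non-sibilant consonant (*wov*, *hasur*); -puw when the stem ends in a vowel (*epbedi*, *godu*).
Since the final sound of *vedobus* is /s/ (a sibilant), it takes -e, giving *vedobuse*.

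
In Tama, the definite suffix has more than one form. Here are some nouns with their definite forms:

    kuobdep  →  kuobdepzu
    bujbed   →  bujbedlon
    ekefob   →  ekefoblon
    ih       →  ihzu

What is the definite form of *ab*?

Looking at the final consonant of each stem: -zu when the stem ends in a voiceless consonant (*kuobdep*, *ih*); -lon when the stem ends in a voiced consonant (*bujbed*, *ekefob*).
Since the final consonant of *ab* is /b/ (voiced), it takes -lon, giving *ablon*.

ablon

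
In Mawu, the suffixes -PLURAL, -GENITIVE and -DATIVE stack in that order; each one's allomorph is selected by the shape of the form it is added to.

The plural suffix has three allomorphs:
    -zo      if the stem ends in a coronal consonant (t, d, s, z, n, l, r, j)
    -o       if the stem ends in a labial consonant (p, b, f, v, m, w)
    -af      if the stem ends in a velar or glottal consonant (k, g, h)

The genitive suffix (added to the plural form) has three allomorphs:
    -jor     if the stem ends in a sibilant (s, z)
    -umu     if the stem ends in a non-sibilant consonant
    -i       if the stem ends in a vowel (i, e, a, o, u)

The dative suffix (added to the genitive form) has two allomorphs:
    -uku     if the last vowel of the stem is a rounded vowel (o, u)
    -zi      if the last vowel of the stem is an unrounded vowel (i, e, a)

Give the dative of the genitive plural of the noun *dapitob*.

*dapitob* — final consonant /b/ (labial) → -o → *dapitobo*.
The plural form *dapitobo* — final sound /o/ (a vowel) → -i → *dapitoboi*.
The genitive form *dapitoboi* — last vowel /i/ (an unrounded vowel) → -zi → *dapitoboizi*.

dapitoboizi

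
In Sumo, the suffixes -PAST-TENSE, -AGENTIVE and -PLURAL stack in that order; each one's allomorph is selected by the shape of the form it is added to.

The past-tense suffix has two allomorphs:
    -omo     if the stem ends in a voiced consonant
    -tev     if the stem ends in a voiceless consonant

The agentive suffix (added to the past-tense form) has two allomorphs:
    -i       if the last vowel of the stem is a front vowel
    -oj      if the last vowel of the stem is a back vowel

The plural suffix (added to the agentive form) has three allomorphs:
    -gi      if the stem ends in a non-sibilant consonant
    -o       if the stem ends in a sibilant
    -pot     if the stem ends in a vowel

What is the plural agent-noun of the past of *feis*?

feistevipot

*feis*: final consonant = /s/, voiceless → -tev → *feistev*.
The past-tense form *feistev*: last vowel = /e/, a front vowel → -i → *feistevi*.
The agentive form *feistevi* — final sound /i/ (a vowel) → -pot → *feistevipot*.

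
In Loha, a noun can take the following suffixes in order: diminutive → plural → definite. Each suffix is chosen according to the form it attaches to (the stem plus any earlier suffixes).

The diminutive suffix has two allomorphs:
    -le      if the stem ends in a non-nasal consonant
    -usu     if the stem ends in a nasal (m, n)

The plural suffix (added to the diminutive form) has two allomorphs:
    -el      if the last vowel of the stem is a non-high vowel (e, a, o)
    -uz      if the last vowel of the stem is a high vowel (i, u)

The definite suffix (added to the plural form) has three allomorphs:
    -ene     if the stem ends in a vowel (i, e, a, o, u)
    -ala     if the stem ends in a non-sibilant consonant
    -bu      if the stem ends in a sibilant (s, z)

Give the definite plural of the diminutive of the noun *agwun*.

agwunusuuzbu

*agwun*: final consonant = /n/, a nasal → -usu → *agwunusu*.
The diminutive form *agwunusu* — last vowel /u/ (a high vowel) → -uz → *agwunusuuz*.
The plural form *agwunusuuz* — final sound /z/ (a sibilant) → -bu → *agwunusuuzbu*.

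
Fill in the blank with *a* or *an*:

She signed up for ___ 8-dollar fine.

The indefinite article is chosen by the initial *sound* of the following word, not its spelling.
The number *8* is spoken "eight", beginning with /eɪt/ — a vowel sound.
So the article is *an*: She signed up for an 8-dollar fine.

an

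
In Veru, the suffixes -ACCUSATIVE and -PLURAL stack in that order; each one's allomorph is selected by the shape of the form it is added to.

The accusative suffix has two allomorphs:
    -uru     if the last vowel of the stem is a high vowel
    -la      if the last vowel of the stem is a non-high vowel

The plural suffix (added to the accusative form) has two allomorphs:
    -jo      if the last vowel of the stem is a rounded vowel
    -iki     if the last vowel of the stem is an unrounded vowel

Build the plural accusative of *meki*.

The last vowel of *meki* is /i/, which is a high vowel, so the accusative suffix is -uru, giving *mekiuru*.
The last vowel of the accusative form *mekiuru* is /u/, which is a rounded vowel, so the plural suffix is -jo, giving *mekiurujo*.

mekiurujo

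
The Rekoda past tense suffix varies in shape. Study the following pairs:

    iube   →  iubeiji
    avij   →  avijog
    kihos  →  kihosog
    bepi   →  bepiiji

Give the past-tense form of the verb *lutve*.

lutveiji

The alternation tracks the final sound of the stem — -og when the stem ends in a consonant (*avij*, *kihos*); -iji when the stem ends in a vowel (*iube*, *bepi*).
*lutve*: final sound = /e/, a vowel → -iji → *lutveiji*.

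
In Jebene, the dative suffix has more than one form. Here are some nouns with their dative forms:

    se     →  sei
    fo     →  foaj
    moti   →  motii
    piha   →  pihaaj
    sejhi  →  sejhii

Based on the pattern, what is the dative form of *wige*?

wigei

The pattern is front/back vowel harmony: -i when the last vowel of the stem is a front vowel (*se*, *moti*, *sejhi*); -aj when the last vowel of the stem is a back vowel (*fo*, *piha*).
Since the last vowel of *wige* is /e/ (a front vowel), it takes -i, giving *wigei*.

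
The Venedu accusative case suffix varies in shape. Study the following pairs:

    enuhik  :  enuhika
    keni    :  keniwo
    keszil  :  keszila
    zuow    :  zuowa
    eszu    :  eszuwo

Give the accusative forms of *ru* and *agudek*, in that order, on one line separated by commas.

Looking at the final sound of each stem: -a when the stem ends in a consonant (*enuhik*, *keszil*, *zuow*); -wo when the stem ends in a vowel (*keni*, *eszu*).
*ru*: final sound = /u/, a vowel → -wo → *ruwo*.
Since the final sound of *agudek* is /k/ (a consonant), it takes -a, giving *agudeka*.

ruwo, agudeka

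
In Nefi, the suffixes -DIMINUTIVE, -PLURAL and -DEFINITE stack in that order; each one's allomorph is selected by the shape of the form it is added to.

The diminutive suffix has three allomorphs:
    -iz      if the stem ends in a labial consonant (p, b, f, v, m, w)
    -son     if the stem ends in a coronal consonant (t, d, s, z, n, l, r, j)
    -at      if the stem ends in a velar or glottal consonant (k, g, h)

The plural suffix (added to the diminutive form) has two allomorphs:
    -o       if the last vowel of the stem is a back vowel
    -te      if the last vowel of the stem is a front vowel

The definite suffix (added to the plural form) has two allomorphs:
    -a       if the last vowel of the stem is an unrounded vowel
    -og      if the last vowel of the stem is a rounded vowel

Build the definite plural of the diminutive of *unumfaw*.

unumfawiztea

*unumfaw*: final consonant = /w/, labial → -iz → *unumfawiz*.
Since the last vowel of the diminutive form *unumfawiz* is /i/ (a front vowel), it takes -te, giving *unumfawizte*.
The plural form *unumfawizte*: last vowel = /e/, an unrounded vowel → -a → *unumfawiztea*.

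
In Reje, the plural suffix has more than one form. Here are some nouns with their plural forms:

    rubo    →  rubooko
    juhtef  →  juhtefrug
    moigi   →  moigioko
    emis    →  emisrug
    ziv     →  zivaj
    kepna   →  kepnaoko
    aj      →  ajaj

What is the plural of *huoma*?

The pattern is voicing of the final sound: -rug when the stem ends in a voiceless consonant (*juhtef*, *emis*); -aj when the stem ends in a voiced consonant (*ziv*, *aj*); -oko when the stem ends in a vowel (*rubo*, *moigi*, *kepna*).
*huoma* — final sound /a/ (a vowel) → -oko → *huomaoko*.

huomaoko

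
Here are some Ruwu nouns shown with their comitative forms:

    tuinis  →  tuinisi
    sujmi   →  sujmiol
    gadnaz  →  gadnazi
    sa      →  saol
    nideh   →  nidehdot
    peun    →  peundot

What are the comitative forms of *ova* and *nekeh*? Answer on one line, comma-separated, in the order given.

The alternation tracks the final sound of the stem — -i when the stem ends in a sibilant (*tuinis*, *gadnaz*); -dot when the stem ends in a non-sibilant consonant (*nideh*, *peun*); -ol when the stem ends in a vowel (*sujmi*, *sa*).
Since the final sound of *ova* is /a/ (a vowel), it takes -ol, giving *ovaol*.
The final sound of *nekeh* is /h/, which is a non-sibilant consonant, so the suffix is -dot, giving *nekehdot*.

ovaol, nekehdot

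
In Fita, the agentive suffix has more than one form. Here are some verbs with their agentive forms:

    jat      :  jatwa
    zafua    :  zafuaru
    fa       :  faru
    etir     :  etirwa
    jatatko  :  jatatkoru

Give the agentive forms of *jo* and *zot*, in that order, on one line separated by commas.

The suffix is conditioned by the final sound: -wa when the stem ends in a consonant (*jat*, *etir*); -ru when the stem ends in a vowel (*zafua*, *fa*, *jatatko*).
The final sound of *jo* is /o/, which is a vowel, so the suffix is -ru, giving *joru*.
*zot* — final sound /t/ (a consonant) → -wa → *zotwa*.

joru, zotwa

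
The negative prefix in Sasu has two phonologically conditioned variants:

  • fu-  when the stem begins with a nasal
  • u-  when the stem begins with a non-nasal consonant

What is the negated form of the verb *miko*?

The first consonant of *miko* is /m/, which is a nasal, so the prefix is fu-, giving *fumiko*.

fumiko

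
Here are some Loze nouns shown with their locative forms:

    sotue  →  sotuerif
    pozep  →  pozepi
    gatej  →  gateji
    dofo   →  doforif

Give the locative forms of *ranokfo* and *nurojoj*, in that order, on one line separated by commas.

ranokforif, nurojoji

Looking at the final sound of each stem: -i when the stem ends in a consonant (*pozep*, *gatej*); -rif when the stem ends in a vowel (*sotue*, *dofo*).
Since the final sound of *ranokfo* is /o/ (a vowel), it takes -rif, giving *ranokforif*.
Since the final sound of *nurojoj* is /j/ (a consonant), it takes -i, giving *nurojoji*.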